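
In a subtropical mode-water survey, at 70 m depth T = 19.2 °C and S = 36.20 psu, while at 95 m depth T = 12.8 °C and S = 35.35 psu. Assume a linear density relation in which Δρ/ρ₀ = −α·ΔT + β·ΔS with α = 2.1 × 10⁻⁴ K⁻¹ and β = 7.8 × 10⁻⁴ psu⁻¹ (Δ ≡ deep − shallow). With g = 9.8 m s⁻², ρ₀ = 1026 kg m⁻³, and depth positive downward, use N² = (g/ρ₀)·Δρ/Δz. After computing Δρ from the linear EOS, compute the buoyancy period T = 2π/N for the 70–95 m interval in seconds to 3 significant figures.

385 s

ΔT = -6.4 K, ΔS = -0.85 psu (deep − shallow).
Δρ/ρ₀ = −αΔT + βΔS = 1.344 × 10⁻³ − 6.63 × 10⁻⁴ = 6.81 × 10⁻⁴, so Δρ ≈ 0.6987 kg m⁻³.
N² = (g/ρ₀)·Δρ/Δz = g·(Δρ/ρ₀)/Δz = 9.8 × 6.81 × 10⁻⁴ / 25 = 2.6695 × 10⁻⁴ s⁻².
N = √(2.6695 × 10⁻⁴) = 0.016339 rad s⁻¹ → T = 2π/N = 384.55 s ≈ 385 s.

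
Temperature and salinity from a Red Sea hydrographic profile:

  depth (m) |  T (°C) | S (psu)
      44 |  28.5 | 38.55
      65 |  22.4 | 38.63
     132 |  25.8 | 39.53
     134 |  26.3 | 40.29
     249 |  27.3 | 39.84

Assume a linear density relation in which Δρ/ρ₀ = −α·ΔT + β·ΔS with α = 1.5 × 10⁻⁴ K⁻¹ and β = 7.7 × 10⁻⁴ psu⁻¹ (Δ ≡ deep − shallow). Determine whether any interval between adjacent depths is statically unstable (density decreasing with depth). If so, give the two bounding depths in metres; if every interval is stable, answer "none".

Evaluate Δρ/ρ₀ = −αΔT + βΔS across each adjacent pair:
  44–65 m: −αΔT+βΔS = −(1.5 × 10⁻⁴)(-6.1)+(7.7 × 10⁻⁴)(+0.08) = 9.8 × 10⁻⁴ → stable
  65–132 m: −αΔT+βΔS = −(1.5 × 10⁻⁴)(+3.4)+(7.7 × 10⁻⁴)(+0.90) = 1.8 × 10⁻⁴ → stable
  132–134 m: −αΔT+βΔS = −(1.5 × 10⁻⁴)(+0.5)+(7.7 × 10⁻⁴)(+0.76) = 5.1 × 10⁻⁴ → stable
  134–249 m: −αΔT+βΔS = −(1.5 × 10⁻⁴)(+1.0)+(7.7 × 10⁻⁴)(-0.45) = -5.0 × 10⁻⁴ → UNSTABLE
The 134–249 m interval has Δρ < 0: lighter water underlies denser water.

134–249 m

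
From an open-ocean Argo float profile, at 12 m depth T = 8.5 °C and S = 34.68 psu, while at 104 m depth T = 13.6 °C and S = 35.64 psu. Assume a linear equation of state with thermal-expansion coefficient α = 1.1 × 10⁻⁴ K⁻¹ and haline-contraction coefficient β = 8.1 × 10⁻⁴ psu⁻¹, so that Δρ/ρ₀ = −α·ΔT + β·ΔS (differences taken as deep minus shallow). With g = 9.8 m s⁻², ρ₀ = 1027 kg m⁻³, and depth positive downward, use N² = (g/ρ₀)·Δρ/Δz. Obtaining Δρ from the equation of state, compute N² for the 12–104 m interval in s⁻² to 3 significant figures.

2.31 × 10⁻⁵ s⁻²

ΔT = +5.1 K, ΔS = +0.96 psu (deep − shallow).
Δρ/ρ₀ = −αΔT + βΔS = -5.61 × 10⁻⁴ + 7.776 × 10⁻⁴ = 2.166 × 10⁻⁴, so Δρ ≈ 0.2224 kg m⁻³.
N² = (g/ρ₀)·Δρ/Δz = g·(Δρ/ρ₀)/Δz = 9.8 × 2.166 × 10⁻⁴ / 92 = 2.3073 × 10⁻⁵ s⁻² ≈ 2.31 × 10⁻⁵ s⁻².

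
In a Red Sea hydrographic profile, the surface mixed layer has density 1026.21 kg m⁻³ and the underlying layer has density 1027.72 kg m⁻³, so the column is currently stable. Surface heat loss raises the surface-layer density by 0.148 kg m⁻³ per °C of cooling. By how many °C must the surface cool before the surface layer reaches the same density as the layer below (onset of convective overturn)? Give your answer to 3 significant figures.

10.2 °C

Density deficit of the surface layer: 1027.72 − 1026.21 = 1.51 kg m⁻³.
Required change = 1.51 / 0.148 = 10.2 °C.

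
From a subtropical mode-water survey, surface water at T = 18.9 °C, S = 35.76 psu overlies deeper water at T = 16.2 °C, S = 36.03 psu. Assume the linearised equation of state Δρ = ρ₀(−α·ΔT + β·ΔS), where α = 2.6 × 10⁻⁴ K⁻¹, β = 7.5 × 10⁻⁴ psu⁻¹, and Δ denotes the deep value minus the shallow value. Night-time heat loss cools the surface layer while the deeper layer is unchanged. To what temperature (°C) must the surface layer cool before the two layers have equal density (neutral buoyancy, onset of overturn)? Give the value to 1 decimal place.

Neutral buoyancy requires Δρ = 0, i.e. −α(T_deep − T_surf′) + β(S_deep − S_surf) = 0.
T_surf′ = T_deep − (β/α)·ΔS = 16.2 − (7.5 × 10⁻⁴/2.6 × 10⁻⁴)·(+0.27) = 15.421 °C.
Cooling required: 18.9 − (15.421) = 3.479 °C.

15.4 °C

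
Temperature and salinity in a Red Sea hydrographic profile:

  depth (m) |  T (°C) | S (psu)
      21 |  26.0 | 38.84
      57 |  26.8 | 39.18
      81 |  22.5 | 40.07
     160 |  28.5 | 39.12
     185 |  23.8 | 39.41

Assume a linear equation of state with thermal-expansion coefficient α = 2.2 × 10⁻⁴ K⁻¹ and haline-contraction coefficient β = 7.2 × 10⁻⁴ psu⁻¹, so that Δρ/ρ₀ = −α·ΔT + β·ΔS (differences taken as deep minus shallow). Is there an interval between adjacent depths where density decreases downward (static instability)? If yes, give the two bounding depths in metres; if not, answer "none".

81–160 m

Evaluate Δρ/ρ₀ = −αΔT + βΔS across each adjacent pair:
  21–57 m: −αΔT+βΔS = −(2.2 × 10⁻⁴)(+0.8)+(7.2 × 10⁻⁴)(+0.34) = 6.9 × 10⁻⁵ → stable
  57–81 m: −αΔT+βΔS = −(2.2 × 10⁻⁴)(-4.3)+(7.2 × 10⁻⁴)(+0.89) = 1.6 × 10⁻³ → stable
  81–160 m: −αΔT+βΔS = −(2.2 × 10⁻⁴)(+6.0)+(7.2 × 10⁻⁴)(-0.95) = -2.0 × 10⁻³ → UNSTABLE
  160–185 m: −αΔT+βΔS = −(2.2 × 10⁻⁴)(-4.7)+(7.2 × 10⁻⁴)(+0.29) = 1.2 × 10⁻³ → stable
The 81–160 m interval has Δρ < 0: lighter water underlies denser water.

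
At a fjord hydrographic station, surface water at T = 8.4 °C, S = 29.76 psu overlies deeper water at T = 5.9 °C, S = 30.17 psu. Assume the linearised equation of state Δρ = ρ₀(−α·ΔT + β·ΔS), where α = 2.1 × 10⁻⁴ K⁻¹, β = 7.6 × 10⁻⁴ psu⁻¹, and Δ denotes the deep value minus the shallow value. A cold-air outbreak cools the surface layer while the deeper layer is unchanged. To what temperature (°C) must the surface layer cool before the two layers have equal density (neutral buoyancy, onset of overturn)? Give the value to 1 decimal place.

4.4 °C

Neutral buoyancy requires Δρ = 0, i.e. −α(T_deep − T_surf′) + β(S_deep − S_surf) = 0.
T_surf′ = T_deep − (β/α)·ΔS = 5.9 − (7.6 × 10⁻⁴/2.1 × 10⁻⁴)·(+0.41) = 4.416 °C.
Cooling required: 8.4 − (4.416) = 3.984 °C.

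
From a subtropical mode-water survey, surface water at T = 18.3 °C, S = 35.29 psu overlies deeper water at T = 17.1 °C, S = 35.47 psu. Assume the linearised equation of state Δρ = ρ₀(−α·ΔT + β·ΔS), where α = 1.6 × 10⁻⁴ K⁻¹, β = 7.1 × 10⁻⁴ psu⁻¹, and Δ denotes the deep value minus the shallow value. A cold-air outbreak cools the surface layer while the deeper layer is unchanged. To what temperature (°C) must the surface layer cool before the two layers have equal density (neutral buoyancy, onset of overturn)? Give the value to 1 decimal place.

16.3 °C

Neutral buoyancy requires Δρ = 0, i.e. −α(T_deep − T_surf′) + β(S_deep − S_surf) = 0.
T_surf′ = T_deep − (β/α)·ΔS = 17.1 − (7.1 × 10⁻⁴/1.6 × 10⁻⁴)·(+0.18) = 16.301 °C.
Cooling required: 18.3 − (16.301) = 1.999 °C.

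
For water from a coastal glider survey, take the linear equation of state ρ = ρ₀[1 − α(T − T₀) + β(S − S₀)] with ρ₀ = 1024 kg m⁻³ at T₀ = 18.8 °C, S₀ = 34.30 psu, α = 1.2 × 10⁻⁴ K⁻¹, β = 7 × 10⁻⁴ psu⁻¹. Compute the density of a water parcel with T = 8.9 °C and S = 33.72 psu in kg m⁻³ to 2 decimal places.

T − T₀ = -9.9 K, S − S₀ = -0.58 psu.
Bracket = 1 − α·(-9.9) + β·(-0.58) = 1 + (7.82 × 10⁻⁴) = 1.0007820.
ρ = 1024 × 1.0007820 = 1024.80 kg m⁻³.

1024.80 kg m⁻³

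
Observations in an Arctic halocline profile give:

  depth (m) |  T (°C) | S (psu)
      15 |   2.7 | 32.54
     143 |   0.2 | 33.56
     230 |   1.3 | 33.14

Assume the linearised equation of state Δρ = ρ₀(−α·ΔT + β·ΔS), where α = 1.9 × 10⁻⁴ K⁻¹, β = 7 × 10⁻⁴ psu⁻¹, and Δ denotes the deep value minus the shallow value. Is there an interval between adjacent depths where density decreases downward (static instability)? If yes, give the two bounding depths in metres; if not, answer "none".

143–230 m

Evaluate Δρ/ρ₀ = −αΔT + βΔS across each adjacent pair:
  15–143 m: −αΔT+βΔS = −(1.9 × 10⁻⁴)(-2.5)+(7 × 10⁻⁴)(+1.02) = 1.2 × 10⁻³ → stable
  143–230 m: −αΔT+βΔS = −(1.9 × 10⁻⁴)(+1.1)+(7 × 10⁻⁴)(-0.42) = -5.0 × 10⁻⁴ → UNSTABLE
The 143–230 m interval has Δρ < 0: lighter water underlies denser water.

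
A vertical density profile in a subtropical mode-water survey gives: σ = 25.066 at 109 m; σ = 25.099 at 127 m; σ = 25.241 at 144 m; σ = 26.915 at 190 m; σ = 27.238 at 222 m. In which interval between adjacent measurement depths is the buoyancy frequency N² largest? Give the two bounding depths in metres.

144–190 m

Compute the density gradient over each adjacent pair:
  109–127 m: Δρ/Δz = 0.033/18 = 1.8 × 10⁻³ kg m⁻⁴
  127–144 m: Δρ/Δz = 0.142/17 = 8.4 × 10⁻³ kg m⁻⁴
  144–190 m: Δρ/Δz = 1.674/46 = 0.036 kg m⁻⁴
  190–222 m: Δρ/Δz = 0.323/32 = 0.010 kg m⁻⁴
The largest gradient is in the 144–190 m interval — the pycnocline.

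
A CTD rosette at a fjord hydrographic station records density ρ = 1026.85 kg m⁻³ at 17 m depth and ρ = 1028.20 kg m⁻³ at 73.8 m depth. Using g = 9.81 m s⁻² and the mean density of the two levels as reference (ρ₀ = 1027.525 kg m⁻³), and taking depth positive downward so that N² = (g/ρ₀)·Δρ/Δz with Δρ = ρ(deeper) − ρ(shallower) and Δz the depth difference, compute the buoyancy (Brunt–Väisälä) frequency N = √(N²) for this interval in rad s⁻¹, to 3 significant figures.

0.0151 rad s⁻¹

Δρ = 1028.20 − 1026.85 = 1.35 kg m⁻³ over Δz = 73.8 − 17 = 56.8 m.
N² = (9.81/1027.525) × (1.35/56.8) = 2.2691 × 10⁻⁴ s⁻².
N = √(2.2691 × 10⁻⁴) = 0.015064 rad s⁻¹ ≈ 0.0151 rad s⁻¹.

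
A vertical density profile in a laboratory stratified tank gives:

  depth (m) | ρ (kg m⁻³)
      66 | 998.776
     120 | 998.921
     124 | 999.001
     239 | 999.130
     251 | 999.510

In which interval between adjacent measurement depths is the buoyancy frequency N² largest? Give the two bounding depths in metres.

Compute the density gradient over each adjacent pair:
  66–120 m: Δρ/Δz = 0.145/54 = 2.7 × 10⁻³ kg m⁻⁴
  120–124 m: Δρ/Δz = 0.080/4 = 0.020 kg m⁻⁴
  124–239 m: Δρ/Δz = 0.129/115 = 1.1 × 10⁻³ kg m⁻⁴
  239–251 m: Δρ/Δz = 0.380/12 = 0.032 kg m⁻⁴
The largest gradient is in the 239–251 m interval — the pycnocline.

239–251 m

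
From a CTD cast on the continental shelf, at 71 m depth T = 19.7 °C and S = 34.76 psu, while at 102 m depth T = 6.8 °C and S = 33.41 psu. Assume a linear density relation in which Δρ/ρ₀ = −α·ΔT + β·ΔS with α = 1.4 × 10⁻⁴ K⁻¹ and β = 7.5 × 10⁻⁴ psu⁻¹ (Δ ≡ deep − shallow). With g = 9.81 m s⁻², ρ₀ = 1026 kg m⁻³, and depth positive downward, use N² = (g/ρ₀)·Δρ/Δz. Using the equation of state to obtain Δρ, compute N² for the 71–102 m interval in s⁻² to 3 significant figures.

ΔT = -12.9 K, ΔS = -1.35 psu (deep − shallow).
Δρ/ρ₀ = −αΔT + βΔS = 1.806 × 10⁻³ − 1.0125 × 10⁻³ = 7.935 × 10⁻⁴, so Δρ ≈ 0.8141 kg m⁻³.
N² = (g/ρ₀)·Δρ/Δz = g·(Δρ/ρ₀)/Δz = 9.81 × 7.935 × 10⁻⁴ / 31 = 2.5110 × 10⁻⁴ s⁻² ≈ 2.51 × 10⁻⁴ s⁻².

2.51 × 10⁻⁴ s⁻²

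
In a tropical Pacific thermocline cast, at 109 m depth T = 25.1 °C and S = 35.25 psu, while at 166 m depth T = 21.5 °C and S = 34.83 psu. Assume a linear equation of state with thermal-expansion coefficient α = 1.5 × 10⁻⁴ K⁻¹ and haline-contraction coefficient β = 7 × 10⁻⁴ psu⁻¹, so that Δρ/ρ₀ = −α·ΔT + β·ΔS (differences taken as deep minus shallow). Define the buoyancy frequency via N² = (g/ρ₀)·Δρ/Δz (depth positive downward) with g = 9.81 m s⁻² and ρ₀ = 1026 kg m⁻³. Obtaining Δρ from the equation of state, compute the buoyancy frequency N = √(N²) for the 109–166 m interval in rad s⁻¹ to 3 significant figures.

6.51 × 10⁻³ rad s⁻¹

ΔT = -3.6 K, ΔS = -0.42 psu (deep − shallow).
Δρ/ρ₀ = −αΔT + βΔS = 5.40 × 10⁻⁴ − 2.94 × 10⁻⁴ = 2.46 × 10⁻⁴, so Δρ ≈ 0.2524 kg m⁻³.
N² = (g/ρ₀)·Δρ/Δz = g·(Δρ/ρ₀)/Δz = 9.81 × 2.46 × 10⁻⁴ / 57 = 4.2338 × 10⁻⁵ s⁻².
N = √(4.2338 × 10⁻⁵) = 6.5068 × 10⁻³ rad s⁻¹ ≈ 6.51 × 10⁻³ rad s⁻¹.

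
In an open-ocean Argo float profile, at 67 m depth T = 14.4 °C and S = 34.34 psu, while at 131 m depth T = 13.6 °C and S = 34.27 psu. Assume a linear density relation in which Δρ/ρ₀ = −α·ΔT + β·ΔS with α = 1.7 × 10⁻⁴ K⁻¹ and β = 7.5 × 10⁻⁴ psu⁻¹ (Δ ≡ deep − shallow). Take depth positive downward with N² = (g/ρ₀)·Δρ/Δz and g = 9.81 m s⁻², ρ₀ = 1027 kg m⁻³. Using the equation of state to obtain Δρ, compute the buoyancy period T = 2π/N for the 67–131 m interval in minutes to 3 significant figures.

ΔT = -0.8 K, ΔS = -0.07 psu (deep − shallow).
Δρ/ρ₀ = −αΔT + βΔS = 1.36 × 10⁻⁴ − 5.25 × 10⁻⁵ = 8.35 × 10⁻⁵, so Δρ ≈ 0.08575 kg m⁻³.
N² = (g/ρ₀)·Δρ/Δz = g·(Δρ/ρ₀)/Δz = 9.81 × 8.35 × 10⁻⁵ / 64 = 1.2799 × 10⁻⁵ s⁻².
N = √(1.2799 × 10⁻⁵) = 3.5776 × 10⁻³ rad s⁻¹ → T = 2π/N = 1.7563 × 10³ s = 29.272 min ≈ 29.3 min.

29.3 min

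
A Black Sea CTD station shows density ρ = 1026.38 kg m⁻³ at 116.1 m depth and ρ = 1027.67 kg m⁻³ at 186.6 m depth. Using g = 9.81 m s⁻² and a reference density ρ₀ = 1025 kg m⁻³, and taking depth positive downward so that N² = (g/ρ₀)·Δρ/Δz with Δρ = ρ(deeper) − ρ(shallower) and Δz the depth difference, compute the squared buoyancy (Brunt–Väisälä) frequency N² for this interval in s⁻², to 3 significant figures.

Δρ = 1027.67 − 1026.38 = 1.29 kg m⁻³ over Δz = 186.6 − 116.1 = 70.5 m.
N² = (9.81/1025) × (1.29/70.5) = 1.7512 × 10⁻⁴ s⁻² ≈ 1.75 × 10⁻⁴ s⁻².

1.75 × 10⁻⁴ s⁻²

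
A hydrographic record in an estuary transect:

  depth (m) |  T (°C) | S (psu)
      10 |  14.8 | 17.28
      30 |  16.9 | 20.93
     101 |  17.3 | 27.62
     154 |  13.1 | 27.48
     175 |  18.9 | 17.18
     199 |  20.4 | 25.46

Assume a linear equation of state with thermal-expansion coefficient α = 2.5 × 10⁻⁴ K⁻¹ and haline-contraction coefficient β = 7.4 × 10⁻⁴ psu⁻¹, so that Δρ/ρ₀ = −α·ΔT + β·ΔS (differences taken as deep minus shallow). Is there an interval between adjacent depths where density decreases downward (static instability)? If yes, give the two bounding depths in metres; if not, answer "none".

Evaluate Δρ/ρ₀ = −αΔT + βΔS across each adjacent pair:
  10–30 m: −αΔT+βΔS = −(2.5 × 10⁻⁴)(+2.1)+(7.4 × 10⁻⁴)(+3.65) = 2.2 × 10⁻³ → stable
  30–101 m: −αΔT+βΔS = −(2.5 × 10⁻⁴)(+0.4)+(7.4 × 10⁻⁴)(+6.69) = 4.9 × 10⁻³ → stable
  101–154 m: −αΔT+βΔS = −(2.5 × 10⁻⁴)(-4.2)+(7.4 × 10⁻⁴)(-0.14) = 9.5 × 10⁻⁴ → stable
  154–175 m: −αΔT+βΔS = −(2.5 × 10⁻⁴)(+5.8)+(7.4 × 10⁻⁴)(-10.30) = -9.1 × 10⁻³ → UNSTABLE
  175–199 m: −αΔT+βΔS = −(2.5 × 10⁻⁴)(+1.5)+(7.4 × 10⁻⁴)(+8.28) = 5.8 × 10⁻³ → stable
The 154–175 m interval has Δρ < 0: lighter water underlies denser water.

154–175 m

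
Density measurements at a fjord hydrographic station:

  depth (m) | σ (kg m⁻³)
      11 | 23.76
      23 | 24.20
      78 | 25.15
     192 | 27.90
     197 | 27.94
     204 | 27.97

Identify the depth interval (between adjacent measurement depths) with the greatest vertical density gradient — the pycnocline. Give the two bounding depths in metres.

Compute the density gradient over each adjacent pair:
  11–23 m: Δρ/Δz = 0.44/12 = 0.037 kg m⁻⁴
  23–78 m: Δρ/Δz = 0.95/55 = 0.017 kg m⁻⁴
  78–192 m: Δρ/Δz = 2.75/114 = 0.024 kg m⁻⁴
  192–197 m: Δρ/Δz = 0.04/5 = 8.0 × 10⁻³ kg m⁻⁴
  197–204 m: Δρ/Δz = 0.03/7 = 4.3 × 10⁻³ kg m⁻⁴
The largest gradient is in the 11–23 m interval — the pycnocline.

11–23 m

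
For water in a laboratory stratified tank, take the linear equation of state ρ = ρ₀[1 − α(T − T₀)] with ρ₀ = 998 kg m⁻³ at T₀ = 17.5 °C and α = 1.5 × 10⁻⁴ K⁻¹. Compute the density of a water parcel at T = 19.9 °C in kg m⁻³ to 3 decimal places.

T − T₀ = +2.4 K.
Bracket = 1 − α·(+2.4) = 1 + (-3.60 × 10⁻⁴) = 0.9996400.
ρ = 998 × 0.9996400 = 997.641 kg m⁻³.

997.641 kg m⁻³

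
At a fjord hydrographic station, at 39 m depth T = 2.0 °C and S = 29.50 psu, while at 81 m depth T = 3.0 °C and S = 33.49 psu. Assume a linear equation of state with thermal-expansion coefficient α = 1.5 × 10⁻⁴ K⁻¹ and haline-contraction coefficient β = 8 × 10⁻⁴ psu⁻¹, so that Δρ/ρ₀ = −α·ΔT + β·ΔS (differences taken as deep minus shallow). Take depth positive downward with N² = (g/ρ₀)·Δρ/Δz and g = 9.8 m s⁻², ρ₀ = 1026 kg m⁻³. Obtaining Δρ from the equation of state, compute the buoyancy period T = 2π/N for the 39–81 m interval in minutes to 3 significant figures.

3.93 min

ΔT = +1.0 K, ΔS = +3.99 psu (deep − shallow).
Δρ/ρ₀ = −αΔT + βΔS = -1.50 × 10⁻⁴ + 3.192 × 10⁻³ = 3.042 × 10⁻³, so Δρ ≈ 3.121 kg m⁻³.
N² = (g/ρ₀)·Δρ/Δz = g·(Δρ/ρ₀)/Δz = 9.8 × 3.042 × 10⁻³ / 42 = 7.0980 × 10⁻⁴ s⁻².
N = √(7.0980 × 10⁻⁴) = 0.026642 rad s⁻¹ → T = 2π/N = 235.84 s = 3.9307 min ≈ 3.93 min.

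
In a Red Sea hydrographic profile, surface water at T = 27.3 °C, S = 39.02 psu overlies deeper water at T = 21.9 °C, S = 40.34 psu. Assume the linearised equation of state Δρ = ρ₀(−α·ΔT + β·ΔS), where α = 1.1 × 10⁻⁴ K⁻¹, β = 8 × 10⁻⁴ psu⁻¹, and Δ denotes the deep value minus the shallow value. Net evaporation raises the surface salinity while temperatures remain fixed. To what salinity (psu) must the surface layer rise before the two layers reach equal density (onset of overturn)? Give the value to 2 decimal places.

41.08 psu

Neutral buoyancy requires −α(T_deep − T_surf) + β(S_deep − S_surf′) = 0.
S_surf′ = S_deep − (α/β)·ΔT = 40.34 − (1.1 × 10⁻⁴/8 × 10⁻⁴)·(-5.4) = 41.0825 psu.
Increase required: 41.0825 − 39.02 = 2.0625 psu.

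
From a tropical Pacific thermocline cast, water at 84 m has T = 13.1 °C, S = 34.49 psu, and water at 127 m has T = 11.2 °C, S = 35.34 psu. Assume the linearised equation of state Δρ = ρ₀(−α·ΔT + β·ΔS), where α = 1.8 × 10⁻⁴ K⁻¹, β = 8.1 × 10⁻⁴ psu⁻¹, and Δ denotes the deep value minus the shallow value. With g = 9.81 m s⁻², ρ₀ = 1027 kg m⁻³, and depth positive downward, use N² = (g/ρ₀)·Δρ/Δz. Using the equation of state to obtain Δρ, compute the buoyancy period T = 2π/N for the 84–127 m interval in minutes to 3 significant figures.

ΔT = -1.9 K, ΔS = +0.85 psu (deep − shallow).
Δρ/ρ₀ = −αΔT + βΔS = 3.42 × 10⁻⁴ + 6.885 × 10⁻⁴ = 1.0305 × 10⁻³, so Δρ ≈ 1.058 kg m⁻³.
N² = (g/ρ₀)·Δρ/Δz = g·(Δρ/ρ₀)/Δz = 9.81 × 1.0305 × 10⁻³ / 43 = 2.3510 × 10⁻⁴ s⁻².
N = √(2.3510 × 10⁻⁴) = 0.015333 rad s⁻¹ → T = 2π/N = 409.78 s = 6.8297 min ≈ 6.83 min.

6.83 min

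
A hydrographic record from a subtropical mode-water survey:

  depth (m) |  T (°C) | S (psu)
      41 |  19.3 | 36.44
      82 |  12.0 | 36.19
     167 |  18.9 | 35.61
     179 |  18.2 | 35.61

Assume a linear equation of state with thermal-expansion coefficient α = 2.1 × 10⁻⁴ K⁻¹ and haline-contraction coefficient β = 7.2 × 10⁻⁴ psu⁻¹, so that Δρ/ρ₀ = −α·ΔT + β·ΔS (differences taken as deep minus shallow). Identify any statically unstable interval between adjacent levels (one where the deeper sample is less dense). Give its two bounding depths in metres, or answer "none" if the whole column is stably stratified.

82–167 m

Evaluate Δρ/ρ₀ = −αΔT + βΔS across each adjacent pair:
  41–82 m: −αΔT+βΔS = −(2.1 × 10⁻⁴)(-7.3)+(7.2 × 10⁻⁴)(-0.25) = 1.4 × 10⁻³ → stable
  82–167 m: −αΔT+βΔS = −(2.1 × 10⁻⁴)(+6.9)+(7.2 × 10⁻⁴)(-0.58) = -1.9 × 10⁻³ → UNSTABLE
  167–179 m: −αΔT+βΔS = −(2.1 × 10⁻⁴)(-0.7)+(7.2 × 10⁻⁴)(+0.00) = 1.5 × 10⁻⁴ → stable
The 82–167 m interval has Δρ < 0: lighter water underlies denser water.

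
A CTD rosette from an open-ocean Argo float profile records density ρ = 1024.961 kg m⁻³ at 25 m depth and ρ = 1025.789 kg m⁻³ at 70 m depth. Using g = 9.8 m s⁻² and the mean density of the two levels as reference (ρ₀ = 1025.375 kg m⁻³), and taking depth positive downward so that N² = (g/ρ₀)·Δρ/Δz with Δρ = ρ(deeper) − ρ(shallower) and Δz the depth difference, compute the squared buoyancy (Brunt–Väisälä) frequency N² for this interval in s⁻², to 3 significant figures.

1.76 × 10⁻⁴ s⁻²

Δρ = 1025.789 − 1024.961 = 0.828 kg m⁻³ over Δz = 70 − 25 = 45 m.
N² = (9.8/1025.375) × (0.828/45) = 1.7586 × 10⁻⁴ s⁻² ≈ 1.76 × 10⁻⁴ s⁻².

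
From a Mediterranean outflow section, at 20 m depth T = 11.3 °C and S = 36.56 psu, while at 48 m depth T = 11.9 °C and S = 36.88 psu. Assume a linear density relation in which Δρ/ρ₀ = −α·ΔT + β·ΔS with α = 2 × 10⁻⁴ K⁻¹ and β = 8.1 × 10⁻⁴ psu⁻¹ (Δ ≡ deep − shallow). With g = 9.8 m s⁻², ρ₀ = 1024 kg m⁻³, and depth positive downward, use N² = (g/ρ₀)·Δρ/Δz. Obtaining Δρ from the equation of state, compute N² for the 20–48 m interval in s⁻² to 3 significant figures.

4.87 × 10⁻⁵ s⁻²

ΔT = +0.6 K, ΔS = +0.32 psu (deep − shallow).
Δρ/ρ₀ = −αΔT + βΔS = -1.20 × 10⁻⁴ + 2.592 × 10⁻⁴ = 1.392 × 10⁻⁴, so Δρ ≈ 0.1425 kg m⁻³.
N² = (g/ρ₀)·Δρ/Δz = g·(Δρ/ρ₀)/Δz = 9.8 × 1.392 × 10⁻⁴ / 28 = 4.8720 × 10⁻⁵ s⁻² ≈ 4.87 × 10⁻⁵ s⁻².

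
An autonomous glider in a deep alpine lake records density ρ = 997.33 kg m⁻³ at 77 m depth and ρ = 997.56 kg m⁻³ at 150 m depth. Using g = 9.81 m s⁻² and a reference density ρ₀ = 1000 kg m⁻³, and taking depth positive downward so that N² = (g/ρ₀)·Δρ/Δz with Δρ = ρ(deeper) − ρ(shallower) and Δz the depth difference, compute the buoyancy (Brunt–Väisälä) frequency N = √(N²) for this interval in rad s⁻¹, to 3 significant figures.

Δρ = 997.56 − 997.33 = 0.23 kg m⁻³ over Δz = 150 − 77 = 73 m.
N² = (9.81/1000) × (0.23/73) = 3.0908 × 10⁻⁵ s⁻².
N = √(3.0908 × 10⁻⁵) = 5.5595 × 10⁻³ rad s⁻¹ ≈ 5.56 × 10⁻³ rad s⁻¹.

5.56 × 10⁻³ rad s⁻¹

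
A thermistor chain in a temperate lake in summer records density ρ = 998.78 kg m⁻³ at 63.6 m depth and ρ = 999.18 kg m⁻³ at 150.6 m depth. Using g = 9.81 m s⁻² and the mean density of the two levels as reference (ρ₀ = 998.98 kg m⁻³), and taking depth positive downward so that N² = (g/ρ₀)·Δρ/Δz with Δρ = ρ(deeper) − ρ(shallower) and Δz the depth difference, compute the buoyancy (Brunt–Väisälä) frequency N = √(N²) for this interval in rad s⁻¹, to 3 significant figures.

Δρ = 999.18 − 998.78 = 0.40 kg m⁻³ over Δz = 150.6 − 63.6 = 87 m.
N² = (9.81/998.98) × (0.40/87) = 4.5150 × 10⁻⁵ s⁻².
N = √(4.5150 × 10⁻⁵) = 6.7194 × 10⁻³ rad s⁻¹ ≈ 6.72 × 10⁻³ rad s⁻¹.

6.72 × 10⁻³ rad s⁻¹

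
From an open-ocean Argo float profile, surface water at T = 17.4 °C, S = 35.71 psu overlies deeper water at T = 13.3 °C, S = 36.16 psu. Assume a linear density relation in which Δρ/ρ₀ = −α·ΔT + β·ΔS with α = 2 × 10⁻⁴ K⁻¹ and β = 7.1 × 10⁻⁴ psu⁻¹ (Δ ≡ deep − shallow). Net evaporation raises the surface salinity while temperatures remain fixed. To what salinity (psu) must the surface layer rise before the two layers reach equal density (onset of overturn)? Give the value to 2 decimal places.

37.31 psu

Neutral buoyancy requires −α(T_deep − T_surf) + β(S_deep − S_surf′) = 0.
S_surf′ = S_deep − (α/β)·ΔT = 36.16 − (2 × 10⁻⁴/7.1 × 10⁻⁴)·(-4.1) = 37.3149 psu.
Increase required: 37.3149 − 35.71 = 1.6049 psu.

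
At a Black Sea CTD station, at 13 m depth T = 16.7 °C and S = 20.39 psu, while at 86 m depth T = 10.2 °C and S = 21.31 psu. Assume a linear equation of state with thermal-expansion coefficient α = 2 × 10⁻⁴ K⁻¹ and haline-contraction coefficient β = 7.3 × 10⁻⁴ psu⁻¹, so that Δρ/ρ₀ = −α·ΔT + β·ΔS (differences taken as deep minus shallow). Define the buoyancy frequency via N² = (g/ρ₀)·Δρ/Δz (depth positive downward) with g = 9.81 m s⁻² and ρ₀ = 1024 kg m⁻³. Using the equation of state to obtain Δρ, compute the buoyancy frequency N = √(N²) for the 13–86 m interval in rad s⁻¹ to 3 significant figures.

0.0163 rad s⁻¹

ΔT = -6.5 K, ΔS = +0.92 psu (deep − shallow).
Δρ/ρ₀ = −αΔT + βΔS = 1.30 × 10⁻³ + 6.716 × 10⁻⁴ = 1.9716 × 10⁻³, so Δρ ≈ 2.019 kg m⁻³.
N² = (g/ρ₀)·Δρ/Δz = g·(Δρ/ρ₀)/Δz = 9.81 × 1.9716 × 10⁻³ / 73 = 2.6495 × 10⁻⁴ s⁻².
N = √(2.6495 × 10⁻⁴) = 0.016277 rad s⁻¹ ≈ 0.0163 rad s⁻¹.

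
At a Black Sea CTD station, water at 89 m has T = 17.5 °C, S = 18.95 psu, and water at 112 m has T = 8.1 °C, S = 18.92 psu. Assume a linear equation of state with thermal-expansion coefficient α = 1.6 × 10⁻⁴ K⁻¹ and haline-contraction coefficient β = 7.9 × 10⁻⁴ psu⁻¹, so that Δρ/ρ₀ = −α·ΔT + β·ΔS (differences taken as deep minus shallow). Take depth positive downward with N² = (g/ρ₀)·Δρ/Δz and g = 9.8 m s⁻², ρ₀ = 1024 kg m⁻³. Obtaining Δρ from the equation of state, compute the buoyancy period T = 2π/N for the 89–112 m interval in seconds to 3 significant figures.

ΔT = -9.4 K, ΔS = -0.03 psu (deep − shallow).
Δρ/ρ₀ = −αΔT + βΔS = 1.504 × 10⁻³ − 2.37 × 10⁻⁵ = 1.4803 × 10⁻³, so Δρ ≈ 1.516 kg m⁻³.
N² = (g/ρ₀)·Δρ/Δz = g·(Δρ/ρ₀)/Δz = 9.8 × 1.4803 × 10⁻³ / 23 = 6.3074 × 10⁻⁴ s⁻².
N = √(6.3074 × 10⁻⁴) = 0.025115 rad s⁻¹ → T = 2π/N = 250.18 s ≈ 250 s.

250 s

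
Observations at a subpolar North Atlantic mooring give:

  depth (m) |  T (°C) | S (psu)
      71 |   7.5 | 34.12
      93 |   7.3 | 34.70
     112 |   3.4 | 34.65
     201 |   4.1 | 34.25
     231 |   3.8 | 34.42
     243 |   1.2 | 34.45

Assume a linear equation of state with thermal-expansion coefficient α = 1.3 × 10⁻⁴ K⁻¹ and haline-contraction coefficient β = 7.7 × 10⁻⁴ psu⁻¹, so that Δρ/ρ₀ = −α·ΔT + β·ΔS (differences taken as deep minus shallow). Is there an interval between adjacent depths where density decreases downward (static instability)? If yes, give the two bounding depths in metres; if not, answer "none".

112–201 m

Evaluate Δρ/ρ₀ = −αΔT + βΔS across each adjacent pair:
  71–93 m: −αΔT+βΔS = −(1.3 × 10⁻⁴)(-0.2)+(7.7 × 10⁻⁴)(+0.58) = 4.7 × 10⁻⁴ → stable
  93–112 m: −αΔT+βΔS = −(1.3 × 10⁻⁴)(-3.9)+(7.7 × 10⁻⁴)(-0.05) = 4.7 × 10⁻⁴ → stable
  112–201 m: −αΔT+βΔS = −(1.3 × 10⁻⁴)(+0.7)+(7.7 × 10⁻⁴)(-0.40) = -4.0 × 10⁻⁴ → UNSTABLE
  201–231 m: −αΔT+βΔS = −(1.3 × 10⁻⁴)(-0.3)+(7.7 × 10⁻⁴)(+0.17) = 1.7 × 10⁻⁴ → stable
  231–243 m: −αΔT+βΔS = −(1.3 × 10⁻⁴)(-2.6)+(7.7 × 10⁻⁴)(+0.03) = 3.6 × 10⁻⁴ → stable
The 112–201 m interval has Δρ < 0: lighter water underlies denser water.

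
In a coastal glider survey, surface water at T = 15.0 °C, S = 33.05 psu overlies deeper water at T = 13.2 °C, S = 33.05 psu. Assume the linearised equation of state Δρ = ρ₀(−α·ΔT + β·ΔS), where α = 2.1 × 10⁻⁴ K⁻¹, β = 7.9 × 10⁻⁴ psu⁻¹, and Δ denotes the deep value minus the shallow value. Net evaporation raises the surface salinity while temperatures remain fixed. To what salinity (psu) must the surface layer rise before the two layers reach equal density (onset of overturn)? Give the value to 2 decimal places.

33.53 psu

Neutral buoyancy requires −α(T_deep − T_surf) + β(S_deep − S_surf′) = 0.
S_surf′ = S_deep − (α/β)·ΔT = 33.05 − (2.1 × 10⁻⁴/7.9 × 10⁻⁴)·(-1.8) = 33.5285 psu.
Increase required: 33.5285 − 33.05 = 0.4785 psu.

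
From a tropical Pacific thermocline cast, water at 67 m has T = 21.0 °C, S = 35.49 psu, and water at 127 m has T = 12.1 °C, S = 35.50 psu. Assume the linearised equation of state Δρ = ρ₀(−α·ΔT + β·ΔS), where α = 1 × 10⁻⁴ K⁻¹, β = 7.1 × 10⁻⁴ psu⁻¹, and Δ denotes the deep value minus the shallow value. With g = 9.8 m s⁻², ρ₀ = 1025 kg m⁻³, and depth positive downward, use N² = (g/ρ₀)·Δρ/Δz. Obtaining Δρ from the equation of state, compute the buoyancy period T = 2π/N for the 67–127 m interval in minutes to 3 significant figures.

8.65 min

ΔT = -8.9 K, ΔS = +0.01 psu (deep − shallow).
Δρ/ρ₀ = −αΔT + βΔS = 8.90 × 10⁻⁴ + 7.10 × 10⁻⁶ = 8.971 × 10⁻⁴, so Δρ ≈ 0.9195 kg m⁻³.
N² = (g/ρ₀)·Δρ/Δz = g·(Δρ/ρ₀)/Δz = 9.8 × 8.971 × 10⁻⁴ / 60 = 1.4653 × 10⁻⁴ s⁻².
N = √(1.4653 × 10⁻⁴) = 0.012105 rad s⁻¹ → T = 2π/N = 519.06 s = 8.6510 min ≈ 8.65 min.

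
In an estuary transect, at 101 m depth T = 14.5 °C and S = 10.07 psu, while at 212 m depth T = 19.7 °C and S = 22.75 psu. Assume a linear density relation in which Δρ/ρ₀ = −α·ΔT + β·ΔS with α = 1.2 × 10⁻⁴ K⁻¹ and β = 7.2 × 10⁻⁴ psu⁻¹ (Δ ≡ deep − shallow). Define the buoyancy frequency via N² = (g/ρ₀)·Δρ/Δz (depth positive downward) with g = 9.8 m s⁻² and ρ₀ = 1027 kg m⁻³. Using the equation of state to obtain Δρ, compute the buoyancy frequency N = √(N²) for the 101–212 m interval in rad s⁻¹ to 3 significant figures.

ΔT = +5.2 K, ΔS = +12.68 psu (deep − shallow).
Δρ/ρ₀ = −αΔT + βΔS = -6.24 × 10⁻⁴ + 9.1296 × 10⁻³ = 8.5056 × 10⁻³, so Δρ ≈ 8.735 kg m⁻³.
N² = (g/ρ₀)·Δρ/Δz = g·(Δρ/ρ₀)/Δz = 9.8 × 8.5056 × 10⁻³ / 111 = 7.5094 × 10⁻⁴ s⁻².
N = √(7.5094 × 10⁻⁴) = 0.027403 rad s⁻¹ ≈ 0.0274 rad s⁻¹.

0.0274 rad s⁻¹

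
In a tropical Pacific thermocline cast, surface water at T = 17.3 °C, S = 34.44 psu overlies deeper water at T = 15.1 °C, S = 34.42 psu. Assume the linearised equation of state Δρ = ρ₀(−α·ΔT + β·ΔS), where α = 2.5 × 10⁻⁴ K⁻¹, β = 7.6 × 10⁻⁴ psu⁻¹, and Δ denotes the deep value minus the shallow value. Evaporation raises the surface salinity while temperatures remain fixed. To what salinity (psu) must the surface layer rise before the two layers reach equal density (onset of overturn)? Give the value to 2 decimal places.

35.14 psu

Neutral buoyancy requires −α(T_deep − T_surf) + β(S_deep − S_surf′) = 0.
S_surf′ = S_deep − (α/β)·ΔT = 34.42 − (2.5 × 10⁻⁴/7.6 × 10⁻⁴)·(-2.2) = 35.1437 psu.
Increase required: 35.1437 − 34.44 = 0.7037 psu.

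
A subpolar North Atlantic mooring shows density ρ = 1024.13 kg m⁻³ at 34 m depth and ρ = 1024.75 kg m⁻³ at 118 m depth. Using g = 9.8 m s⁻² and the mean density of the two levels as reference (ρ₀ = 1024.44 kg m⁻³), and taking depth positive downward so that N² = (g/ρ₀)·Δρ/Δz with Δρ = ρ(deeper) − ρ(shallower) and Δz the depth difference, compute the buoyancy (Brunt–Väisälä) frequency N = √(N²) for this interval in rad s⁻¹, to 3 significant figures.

8.40 × 10⁻³ rad s⁻¹

Δρ = 1024.75 − 1024.13 = 0.62 kg m⁻³ over Δz = 118 − 34 = 84 m.
N² = (9.8/1024.44) × (0.62/84) = 7.0608 × 10⁻⁵ s⁻².
N = √(7.0608 × 10⁻⁵) = 8.4029 × 10⁻³ rad s⁻¹ ≈ 8.40 × 10⁻³ rad s⁻¹.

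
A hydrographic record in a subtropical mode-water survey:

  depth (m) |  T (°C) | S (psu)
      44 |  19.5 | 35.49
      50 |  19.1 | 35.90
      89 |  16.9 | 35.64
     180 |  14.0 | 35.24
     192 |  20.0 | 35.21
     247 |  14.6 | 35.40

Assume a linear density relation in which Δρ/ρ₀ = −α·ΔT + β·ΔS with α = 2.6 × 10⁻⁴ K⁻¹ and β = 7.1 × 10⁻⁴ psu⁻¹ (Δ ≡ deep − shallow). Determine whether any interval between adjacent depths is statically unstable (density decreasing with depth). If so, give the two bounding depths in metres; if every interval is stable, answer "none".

Evaluate Δρ/ρ₀ = −αΔT + βΔS across each adjacent pair:
  44–50 m: −αΔT+βΔS = −(2.6 × 10⁻⁴)(-0.4)+(7.1 × 10⁻⁴)(+0.41) = 4.0 × 10⁻⁴ → stable
  50–89 m: −αΔT+βΔS = −(2.6 × 10⁻⁴)(-2.2)+(7.1 × 10⁻⁴)(-0.26) = 3.9 × 10⁻⁴ → stable
  89–180 m: −αΔT+βΔS = −(2.6 × 10⁻⁴)(-2.9)+(7.1 × 10⁻⁴)(-0.40) = 4.7 × 10⁻⁴ → stable
  180–192 m: −αΔT+βΔS = −(2.6 × 10⁻⁴)(+6.0)+(7.1 × 10⁻⁴)(-0.03) = -1.6 × 10⁻³ → UNSTABLE
  192–247 m: −αΔT+βΔS = −(2.6 × 10⁻⁴)(-5.4)+(7.1 × 10⁻⁴)(+0.19) = 1.5 × 10⁻³ → stable
The 180–192 m interval has Δρ < 0: lighter water underlies denser water.

180–192 m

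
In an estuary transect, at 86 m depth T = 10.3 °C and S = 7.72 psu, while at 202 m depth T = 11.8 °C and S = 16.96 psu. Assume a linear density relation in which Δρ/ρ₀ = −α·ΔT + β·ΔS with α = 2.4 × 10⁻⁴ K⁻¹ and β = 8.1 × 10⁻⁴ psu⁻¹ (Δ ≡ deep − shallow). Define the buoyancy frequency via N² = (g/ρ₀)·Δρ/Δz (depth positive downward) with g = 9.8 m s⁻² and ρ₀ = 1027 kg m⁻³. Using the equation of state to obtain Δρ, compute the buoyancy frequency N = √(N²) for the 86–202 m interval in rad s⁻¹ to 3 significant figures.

ΔT = +1.5 K, ΔS = +9.24 psu (deep − shallow).
Δρ/ρ₀ = −αΔT + βΔS = -3.60 × 10⁻⁴ + 7.4844 × 10⁻³ = 7.1244 × 10⁻³, so Δρ ≈ 7.317 kg m⁻³.
N² = (g/ρ₀)·Δρ/Δz = g·(Δρ/ρ₀)/Δz = 9.8 × 7.1244 × 10⁻³ / 116 = 6.0189 × 10⁻⁴ s⁻².
N = √(6.0189 × 10⁻⁴) = 0.024533 rad s⁻¹ ≈ 0.0245 rad s⁻¹.

0.0245 rad s⁻¹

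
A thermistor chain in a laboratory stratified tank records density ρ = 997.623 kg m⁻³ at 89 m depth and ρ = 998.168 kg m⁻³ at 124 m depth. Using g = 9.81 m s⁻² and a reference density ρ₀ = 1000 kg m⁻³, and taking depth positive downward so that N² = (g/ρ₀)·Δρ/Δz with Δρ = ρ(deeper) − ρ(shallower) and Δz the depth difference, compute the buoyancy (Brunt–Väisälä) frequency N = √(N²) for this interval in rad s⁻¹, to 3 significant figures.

Δρ = 998.168 − 997.623 = 0.545 kg m⁻³ over Δz = 124 − 89 = 35 m.
N² = (9.81/1000) × (0.545/35) = 1.5276 × 10⁻⁴ s⁻².
N = √(1.5276 × 10⁻⁴) = 0.012360 rad s⁻¹ ≈ 0.0124 rad s⁻¹.

0.0124 rad s⁻¹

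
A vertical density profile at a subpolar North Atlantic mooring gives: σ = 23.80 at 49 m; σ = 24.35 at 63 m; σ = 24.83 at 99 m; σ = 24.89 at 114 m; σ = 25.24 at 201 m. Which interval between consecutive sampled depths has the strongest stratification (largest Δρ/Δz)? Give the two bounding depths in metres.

49–63 m

Compute the density gradient over each adjacent pair:
  49–63 m: Δρ/Δz = 0.55/14 = 0.039 kg m⁻⁴
  63–99 m: Δρ/Δz = 0.48/36 = 0.013 kg m⁻⁴
  99–114 m: Δρ/Δz = 0.06/15 = 4.0 × 10⁻³ kg m⁻⁴
  114–201 m: Δρ/Δz = 0.35/87 = 4.0 × 10⁻³ kg m⁻⁴
The largest gradient is in the 49–63 m interval — the pycnocline.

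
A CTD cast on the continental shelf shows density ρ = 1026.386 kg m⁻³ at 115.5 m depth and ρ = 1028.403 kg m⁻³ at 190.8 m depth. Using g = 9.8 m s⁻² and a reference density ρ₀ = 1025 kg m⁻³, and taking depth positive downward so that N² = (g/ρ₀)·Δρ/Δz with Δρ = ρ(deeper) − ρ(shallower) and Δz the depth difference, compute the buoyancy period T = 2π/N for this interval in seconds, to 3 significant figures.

393 s

Δρ = 1028.403 − 1026.386 = 2.017 kg m⁻³ over Δz = 190.8 − 115.5 = 75.3 m.
N² = (9.8/1025) × (2.017/75.3) = 2.5610 × 10⁻⁴ s⁻².
N = √(2.5610 × 10⁻⁴) = 0.016003 rad s⁻¹, so T = 2π/N = 392.63 s ≈ 393 s.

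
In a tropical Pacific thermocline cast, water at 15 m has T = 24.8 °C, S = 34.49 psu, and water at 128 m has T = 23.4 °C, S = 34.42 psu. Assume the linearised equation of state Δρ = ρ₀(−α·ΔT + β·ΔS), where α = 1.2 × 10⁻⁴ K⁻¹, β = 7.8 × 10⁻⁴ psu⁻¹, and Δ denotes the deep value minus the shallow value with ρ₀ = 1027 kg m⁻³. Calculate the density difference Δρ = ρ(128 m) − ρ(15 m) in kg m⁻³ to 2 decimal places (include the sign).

ΔT = -1.4 K, ΔS = -0.07 psu (deep − shallow).
Δρ/ρ₀ = −(1.2 × 10⁻⁴)(-1.4) + (7.8 × 10⁻⁴)(-0.07) = 1.134 × 10⁻⁴.
Δρ = 1027 × (1.134 × 10⁻⁴) = +0.12 kg m⁻³.
Positive Δρ: denser below, stable.

+0.12 kg m⁻³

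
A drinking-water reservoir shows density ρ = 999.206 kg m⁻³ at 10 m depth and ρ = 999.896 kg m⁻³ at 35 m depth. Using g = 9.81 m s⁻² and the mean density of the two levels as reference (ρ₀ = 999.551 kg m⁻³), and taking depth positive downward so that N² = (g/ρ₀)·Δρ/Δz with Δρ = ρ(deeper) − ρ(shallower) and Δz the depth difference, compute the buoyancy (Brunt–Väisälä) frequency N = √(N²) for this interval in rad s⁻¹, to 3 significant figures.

0.0165 rad s⁻¹

Δρ = 999.896 − 999.206 = 0.690 kg m⁻³ over Δz = 35 − 10 = 25 m.
N² = (9.81/999.551) × (0.690/25) = 2.7088 × 10⁻⁴ s⁻².
N = √(2.7088 × 10⁻⁴) = 0.016458 rad s⁻¹ ≈ 0.0165 rad s⁻¹.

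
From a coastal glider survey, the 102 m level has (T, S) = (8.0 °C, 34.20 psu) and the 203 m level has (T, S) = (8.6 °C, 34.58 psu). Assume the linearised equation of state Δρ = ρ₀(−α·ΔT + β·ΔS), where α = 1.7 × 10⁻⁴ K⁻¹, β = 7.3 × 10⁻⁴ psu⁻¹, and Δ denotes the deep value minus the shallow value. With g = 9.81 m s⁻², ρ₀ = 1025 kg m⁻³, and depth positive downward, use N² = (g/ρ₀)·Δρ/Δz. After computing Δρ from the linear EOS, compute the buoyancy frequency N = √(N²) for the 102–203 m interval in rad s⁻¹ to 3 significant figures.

ΔT = +0.6 K, ΔS = +0.38 psu (deep − shallow).
Δρ/ρ₀ = −αΔT + βΔS = -1.02 × 10⁻⁴ + 2.774 × 10⁻⁴ = 1.754 × 10⁻⁴, so Δρ ≈ 0.1798 kg m⁻³.
N² = (g/ρ₀)·Δρ/Δz = g·(Δρ/ρ₀)/Δz = 9.81 × 1.754 × 10⁻⁴ / 101 = 1.7036 × 10⁻⁵ s⁻².
N = √(1.7036 × 10⁻⁵) = 4.1275 × 10⁻³ rad s⁻¹ ≈ 4.13 × 10⁻³ rad s⁻¹.

4.13 × 10⁻³ rad s⁻¹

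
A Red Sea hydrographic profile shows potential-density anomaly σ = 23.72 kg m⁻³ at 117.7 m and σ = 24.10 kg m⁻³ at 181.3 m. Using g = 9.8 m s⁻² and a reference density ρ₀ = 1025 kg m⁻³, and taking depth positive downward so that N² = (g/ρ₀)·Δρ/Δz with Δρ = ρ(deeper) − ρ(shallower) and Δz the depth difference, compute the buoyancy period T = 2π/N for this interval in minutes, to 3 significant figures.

Δρ = 1024.10 − 1023.72 = 0.38 kg m⁻³ over Δz = 181.3 − 117.7 = 63.6 m.
N² = (9.8/1025) × (0.38/63.6) = 5.7125 × 10⁻⁵ s⁻².
N = √(5.7125 × 10⁻⁵) = 7.5581 × 10⁻³ rad s⁻¹, so T = 2π/N = 831.32 s = 13.855 min ≈ 13.9 min.

13.9 min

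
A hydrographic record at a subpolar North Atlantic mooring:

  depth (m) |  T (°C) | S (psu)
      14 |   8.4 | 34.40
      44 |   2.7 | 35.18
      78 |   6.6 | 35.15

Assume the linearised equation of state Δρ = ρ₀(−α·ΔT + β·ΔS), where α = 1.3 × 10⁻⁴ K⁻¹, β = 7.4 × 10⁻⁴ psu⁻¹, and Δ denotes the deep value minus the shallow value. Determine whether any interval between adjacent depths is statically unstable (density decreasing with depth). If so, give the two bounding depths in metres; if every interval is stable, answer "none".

44–78 m

Evaluate Δρ/ρ₀ = −αΔT + βΔS across each adjacent pair:
  14–44 m: −αΔT+βΔS = −(1.3 × 10⁻⁴)(-5.7)+(7.4 × 10⁻⁴)(+0.78) = 1.3 × 10⁻³ → stable
  44–78 m: −αΔT+βΔS = −(1.3 × 10⁻⁴)(+3.9)+(7.4 × 10⁻⁴)(-0.03) = -5.3 × 10⁻⁴ → UNSTABLE
The 44–78 m interval has Δρ < 0: lighter water underlies denser water.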